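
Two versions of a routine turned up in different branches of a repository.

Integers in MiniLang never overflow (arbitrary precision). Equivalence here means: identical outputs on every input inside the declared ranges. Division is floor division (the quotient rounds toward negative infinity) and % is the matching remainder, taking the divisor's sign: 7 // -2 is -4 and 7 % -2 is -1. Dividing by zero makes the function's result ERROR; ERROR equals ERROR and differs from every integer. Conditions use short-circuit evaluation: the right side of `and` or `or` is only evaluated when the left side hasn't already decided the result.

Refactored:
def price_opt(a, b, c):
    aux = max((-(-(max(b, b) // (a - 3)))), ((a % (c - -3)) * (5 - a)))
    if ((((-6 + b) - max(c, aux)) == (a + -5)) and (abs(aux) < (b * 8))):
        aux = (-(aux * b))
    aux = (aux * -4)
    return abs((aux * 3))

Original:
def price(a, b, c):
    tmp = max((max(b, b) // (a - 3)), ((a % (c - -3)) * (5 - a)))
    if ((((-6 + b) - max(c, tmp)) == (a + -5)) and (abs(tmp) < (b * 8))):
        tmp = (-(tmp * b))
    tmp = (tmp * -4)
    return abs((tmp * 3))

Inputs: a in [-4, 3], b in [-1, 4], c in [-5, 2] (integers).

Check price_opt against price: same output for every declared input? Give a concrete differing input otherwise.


Side by side, the visible changes include: local variable names differ.
Spot check at a=1, b=0, c=-5 — price: tmp=0, then ((((-6 + b) - max(c, tmp)) == (a + -5)) and (abs(tmp) < (b * 8))) is false, then tmp=0, then returns 0. price_opt: aux=0, then ((((-6 + b) - max(c, aux)) == (a + -5)) and (abs(aux) < (b * 8))) is false, then aux=0, then returns 0. Both give 0.
Sweeping the whole domain (384 inputs) finds no disagreement.
verdict: equivalent


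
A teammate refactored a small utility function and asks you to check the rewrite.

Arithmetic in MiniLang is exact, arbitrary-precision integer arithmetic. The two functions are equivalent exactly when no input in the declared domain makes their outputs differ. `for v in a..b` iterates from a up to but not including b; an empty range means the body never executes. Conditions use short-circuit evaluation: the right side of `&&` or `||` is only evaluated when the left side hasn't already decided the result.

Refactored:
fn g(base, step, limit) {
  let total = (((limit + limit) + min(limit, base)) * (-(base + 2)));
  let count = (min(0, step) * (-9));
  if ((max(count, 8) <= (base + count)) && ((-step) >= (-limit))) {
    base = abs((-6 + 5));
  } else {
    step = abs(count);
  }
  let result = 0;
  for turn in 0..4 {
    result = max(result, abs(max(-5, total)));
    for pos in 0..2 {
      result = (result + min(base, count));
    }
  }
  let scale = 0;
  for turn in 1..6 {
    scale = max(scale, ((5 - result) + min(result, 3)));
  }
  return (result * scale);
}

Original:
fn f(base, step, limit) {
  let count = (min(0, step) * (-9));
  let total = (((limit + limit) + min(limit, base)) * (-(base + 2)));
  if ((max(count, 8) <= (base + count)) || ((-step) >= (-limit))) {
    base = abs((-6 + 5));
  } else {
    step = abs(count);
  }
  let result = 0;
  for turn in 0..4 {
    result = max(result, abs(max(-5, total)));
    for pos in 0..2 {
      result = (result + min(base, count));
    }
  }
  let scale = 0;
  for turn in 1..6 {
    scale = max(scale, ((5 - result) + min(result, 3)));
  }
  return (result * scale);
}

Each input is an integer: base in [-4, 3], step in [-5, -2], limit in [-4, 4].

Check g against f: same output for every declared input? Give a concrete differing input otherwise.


Input base=-4, step=-5, limit=-4: 0 from f versus -15 from g.
verdict: not equivalent; witness: base=-4, step=-5, limit=-4


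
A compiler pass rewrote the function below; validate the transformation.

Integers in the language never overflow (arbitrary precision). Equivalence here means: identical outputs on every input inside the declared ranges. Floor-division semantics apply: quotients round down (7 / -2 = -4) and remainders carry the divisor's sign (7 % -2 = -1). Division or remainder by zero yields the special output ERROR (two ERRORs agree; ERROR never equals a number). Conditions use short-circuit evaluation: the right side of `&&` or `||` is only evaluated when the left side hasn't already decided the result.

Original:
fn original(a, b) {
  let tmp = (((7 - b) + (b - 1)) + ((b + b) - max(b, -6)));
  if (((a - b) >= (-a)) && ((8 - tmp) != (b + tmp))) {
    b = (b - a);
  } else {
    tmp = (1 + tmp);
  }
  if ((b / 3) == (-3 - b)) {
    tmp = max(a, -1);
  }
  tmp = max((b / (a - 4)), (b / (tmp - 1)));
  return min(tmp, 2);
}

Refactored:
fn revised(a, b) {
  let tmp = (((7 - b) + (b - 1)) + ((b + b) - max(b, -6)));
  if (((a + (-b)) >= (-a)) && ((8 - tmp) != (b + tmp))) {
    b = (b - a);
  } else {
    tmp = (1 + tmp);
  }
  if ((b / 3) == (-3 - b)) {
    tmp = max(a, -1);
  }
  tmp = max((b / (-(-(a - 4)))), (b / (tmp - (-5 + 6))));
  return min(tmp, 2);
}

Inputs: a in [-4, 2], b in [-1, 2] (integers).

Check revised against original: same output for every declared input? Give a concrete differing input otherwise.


The two versions differ — the changes include constant usage differs, plus arithmetic usage differs.
As a probe, take a=2, b=0: original runs tmp = 6; (((a - b) >= (-a)) && ((8 - tmp) != (b + tmp))) -> true; b = -2; ((b / 3) == (-3 - b)) -> true; tmp = 2; tmp = 1; return 1; revised runs tmp = 6; (((a + (-b)) >= (-a)) && ((8 - tmp) != (b + tmp))) -> true; b = -2; ((b / 3) == (-3 - b)) -> true; tmp = 2; tmp = 1; return 1; both end at 1.
Every one of the 28 inputs gives matching results.
verdict: equivalent


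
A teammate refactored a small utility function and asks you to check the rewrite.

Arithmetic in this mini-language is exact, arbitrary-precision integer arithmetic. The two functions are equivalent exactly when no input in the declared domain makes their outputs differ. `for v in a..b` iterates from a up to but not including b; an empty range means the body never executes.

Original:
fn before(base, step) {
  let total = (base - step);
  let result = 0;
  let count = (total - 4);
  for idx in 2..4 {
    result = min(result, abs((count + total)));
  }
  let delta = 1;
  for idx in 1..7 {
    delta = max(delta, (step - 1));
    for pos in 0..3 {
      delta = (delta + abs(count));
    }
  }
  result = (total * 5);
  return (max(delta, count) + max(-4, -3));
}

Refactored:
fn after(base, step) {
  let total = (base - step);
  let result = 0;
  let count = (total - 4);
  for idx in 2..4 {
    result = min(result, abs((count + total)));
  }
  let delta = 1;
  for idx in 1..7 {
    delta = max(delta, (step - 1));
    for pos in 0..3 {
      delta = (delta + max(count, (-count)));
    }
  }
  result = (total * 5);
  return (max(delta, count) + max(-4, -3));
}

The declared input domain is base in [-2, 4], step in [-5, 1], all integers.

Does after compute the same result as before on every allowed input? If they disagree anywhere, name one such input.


The two are interchangeable: min/max/abs usage differs, and every declared input agrees.
Spot check at base=1, step=-1 — before: total = 2; result = 0; count = -2; [idx=2]; result = 0; [idx=3]; result = 0; delta = 1; [idx=1]; delta = 1; [pos=0]; delta = 3; [pos=1]; delta = 5; [pos=2]; delta = 7; [idx=2]; delta = 7; [pos=0]; delta = 9; [pos=1]; delta = 11; [pos=2]; delta = 13; [idx=3]; delta = 13; [pos=0]; delta = 15; [pos=1]; delta = 17; [pos=2]; delta = 19; [idx=4]; delta = 19; [pos=0]; delta = 21; [pos=1]; delta = 23; [pos=2]; delta = 25; [idx=5]; delta = 25; [pos=0]; delta = 27; [pos=1]; delta = 29; [pos=2]; delta = 31; [idx=6]; delta = 31; [pos=0]; delta = 33; [pos=1]; delta = 35; [pos=2]; delta = 37; result = 10; return 34. after: total = 2; result = 0; count = -2; [idx=2]; result = 0; [idx=3]; result = 0; delta = 1; [idx=1]; delta = 1; [pos=0]; delta = 3; [pos=1]; delta = 5; [pos=2]; delta = 7; [idx=2]; delta = 7; [pos=0]; delta = 9; [pos=1]; delta = 11; [pos=2]; delta = 13; [idx=3]; delta = 13; [pos=0]; delta = 15; [pos=1]; delta = 17; [pos=2]; delta = 19; [idx=4]; delta = 19; [pos=0]; delta = 21; [pos=1]; delta = 23; [pos=2]; delta = 25; [idx=5]; delta = 25; [pos=0]; delta = 27; [pos=1]; delta = 29; [pos=2]; delta = 31; [idx=6]; delta = 31; [pos=0]; delta = 33; [pos=1]; delta = 35; [pos=2]; delta = 37; result = 10; return 34. Both give 34.
Across all 49 domain points the two functions coincide.
verdict: equivalent


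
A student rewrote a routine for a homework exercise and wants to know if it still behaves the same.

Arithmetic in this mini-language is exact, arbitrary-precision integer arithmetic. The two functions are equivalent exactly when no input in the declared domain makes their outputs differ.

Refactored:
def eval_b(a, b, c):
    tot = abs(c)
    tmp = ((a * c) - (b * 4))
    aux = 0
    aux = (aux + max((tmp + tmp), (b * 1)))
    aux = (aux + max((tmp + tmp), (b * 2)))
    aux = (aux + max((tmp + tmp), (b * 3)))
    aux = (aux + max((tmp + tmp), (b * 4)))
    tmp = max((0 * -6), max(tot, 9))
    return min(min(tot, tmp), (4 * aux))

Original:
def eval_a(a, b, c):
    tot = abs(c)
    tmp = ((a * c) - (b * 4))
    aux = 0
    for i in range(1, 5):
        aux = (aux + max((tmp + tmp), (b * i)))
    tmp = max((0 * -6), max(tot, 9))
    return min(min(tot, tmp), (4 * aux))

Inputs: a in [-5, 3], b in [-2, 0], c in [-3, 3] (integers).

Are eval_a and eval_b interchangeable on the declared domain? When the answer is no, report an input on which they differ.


Reading the diff, among the changes: arithmetic usage differs; min/max/abs usage differs; constant usage differs; local variable names differ; loop structure differs; statement counts differ.
As a probe, take a=-2, b=0, c=1: eval_a runs tot=1, then tmp=-2, then aux=0, then (i=1), then aux=0, then (i=2), then aux=0, then (i=3), then aux=0, then (i=4), then aux=0, then tmp=9, then returns 0; eval_b runs tot=1, then tmp=-2, then aux=0, then aux=0, then aux=0, then aux=0, then aux=0, then tmp=9, then returns 0; both end at 0.
Sweeping the whole domain (189 inputs) finds no disagreement.
verdict: equivalent


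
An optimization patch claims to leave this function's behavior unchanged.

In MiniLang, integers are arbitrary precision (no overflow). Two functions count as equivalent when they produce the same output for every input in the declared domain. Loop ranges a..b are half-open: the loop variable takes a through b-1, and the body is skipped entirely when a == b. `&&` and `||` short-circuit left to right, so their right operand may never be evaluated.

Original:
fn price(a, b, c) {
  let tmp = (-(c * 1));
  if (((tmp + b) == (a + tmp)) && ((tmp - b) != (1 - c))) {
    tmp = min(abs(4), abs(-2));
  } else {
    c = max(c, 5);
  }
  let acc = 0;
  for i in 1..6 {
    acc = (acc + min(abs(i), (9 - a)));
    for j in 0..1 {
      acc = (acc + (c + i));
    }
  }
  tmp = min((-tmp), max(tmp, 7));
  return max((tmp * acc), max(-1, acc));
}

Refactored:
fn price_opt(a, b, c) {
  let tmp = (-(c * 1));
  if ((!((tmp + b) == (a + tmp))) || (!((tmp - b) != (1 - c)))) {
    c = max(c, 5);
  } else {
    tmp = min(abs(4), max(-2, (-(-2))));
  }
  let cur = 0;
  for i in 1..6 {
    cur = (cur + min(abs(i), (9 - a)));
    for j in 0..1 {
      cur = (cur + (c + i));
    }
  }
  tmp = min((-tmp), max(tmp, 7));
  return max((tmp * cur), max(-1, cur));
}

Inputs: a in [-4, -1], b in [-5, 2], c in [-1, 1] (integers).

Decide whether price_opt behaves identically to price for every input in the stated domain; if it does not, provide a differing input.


Behavior is preserved: although min/max/abs usage differs, plus boolean connective usage differs, plus constant usage differs, plus local variable names differ, the outputs never diverge.
Tracing a=-2, b=-1, c=1: price: tmp = -1; (((tmp + b) == (a + tmp)) && ((tmp - b) != (1 - c))) -> false; c = 5; acc = 0; [i=1]; acc = 1; [j=0]; acc = 7; [i=2]; acc = 9; [j=0]; acc = 16; [i=3]; acc = 19; [j=0]; acc = 27; [i=4]; acc = 31; [j=0]; acc = 40; [i=5]; acc = 45; [j=0]; acc = 55; tmp = 1; return 55 | price_opt: tmp = -1; ((!((tmp + b) == (a + tmp))) || (!((tmp - b) != (1 - c)))) -> true; c = 5; cur = 0; [i=1]; cur = 1; [j=0]; cur = 7; [i=2]; cur = 9; [j=0]; cur = 16; [i=3]; cur = 19; [j=0]; cur = 27; [i=4]; cur = 31; [j=0]; cur = 40; [i=5]; cur = 45; [j=0]; cur = 55; tmp = 1; return 55 — matching result 55.
Every one of the 96 inputs gives matching results.
verdict: equivalent


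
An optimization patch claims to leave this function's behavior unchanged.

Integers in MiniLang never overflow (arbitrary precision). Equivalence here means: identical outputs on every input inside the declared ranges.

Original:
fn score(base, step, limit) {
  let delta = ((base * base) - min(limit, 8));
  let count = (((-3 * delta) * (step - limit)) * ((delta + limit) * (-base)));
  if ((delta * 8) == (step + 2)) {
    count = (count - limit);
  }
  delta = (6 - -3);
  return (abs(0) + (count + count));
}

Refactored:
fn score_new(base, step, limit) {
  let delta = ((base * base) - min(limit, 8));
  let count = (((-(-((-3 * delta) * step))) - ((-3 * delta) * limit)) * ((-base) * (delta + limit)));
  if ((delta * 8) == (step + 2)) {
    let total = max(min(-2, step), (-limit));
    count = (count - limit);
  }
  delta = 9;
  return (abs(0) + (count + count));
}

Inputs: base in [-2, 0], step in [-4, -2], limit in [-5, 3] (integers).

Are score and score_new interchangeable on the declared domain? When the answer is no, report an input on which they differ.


Equivalent — the differences include statement counts differ; arithmetic usage differs; local variable names differ; constant usage differs; min/max/abs usage differs, yet no declared input distinguishes the two.
Spot check at base=-2, step=-4, limit=1 — score: delta=3, then count=360, then ((delta * 8) == (step + 2)) is false, then delta=9, then returns 720. score_new: delta=3, then count=360, then ((delta * 8) == (step + 2)) is false, then delta=9, then returns 720. Both give 720.
An exhaustive pass over the 81 declared inputs shows identical outputs.
verdict: equivalent


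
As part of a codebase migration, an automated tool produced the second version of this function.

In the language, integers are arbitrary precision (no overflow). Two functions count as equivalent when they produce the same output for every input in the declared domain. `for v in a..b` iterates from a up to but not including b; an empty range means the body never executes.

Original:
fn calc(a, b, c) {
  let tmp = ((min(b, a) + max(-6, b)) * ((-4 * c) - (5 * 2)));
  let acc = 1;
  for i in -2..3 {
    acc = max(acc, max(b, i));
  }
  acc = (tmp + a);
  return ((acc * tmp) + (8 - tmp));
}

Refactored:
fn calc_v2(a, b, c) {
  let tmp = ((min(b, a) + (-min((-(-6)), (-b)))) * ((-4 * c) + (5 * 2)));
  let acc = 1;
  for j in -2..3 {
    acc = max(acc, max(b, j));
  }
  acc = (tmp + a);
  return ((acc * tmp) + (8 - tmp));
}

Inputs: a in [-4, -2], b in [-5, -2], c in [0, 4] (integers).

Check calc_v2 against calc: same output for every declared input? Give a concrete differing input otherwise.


These are not equivalent — on a=-4, b=-5, c=0 the outputs split (9508 vs 10508).
calc: tmp becomes 100; next acc becomes 1; next at i=-2:; next acc becomes 1; next at i=-1:; next acc becomes 1; next at i=0:; next acc becomes 1; next at i=1:; next acc becomes 1; next at i=2:; next acc becomes 2; next acc becomes 96; next final value 9508
calc_v2: tmp becomes -100; next acc becomes 1; next at j=-2:; next acc becomes 1; next at j=-1:; next acc becomes 1; next at j=0:; next acc becomes 1; next at j=1:; next acc becomes 1; next at j=2:; next acc becomes 2; next acc becomes -104; next final value 10508
verdict: not equivalent; witness: a=-4, b=-5, c=0


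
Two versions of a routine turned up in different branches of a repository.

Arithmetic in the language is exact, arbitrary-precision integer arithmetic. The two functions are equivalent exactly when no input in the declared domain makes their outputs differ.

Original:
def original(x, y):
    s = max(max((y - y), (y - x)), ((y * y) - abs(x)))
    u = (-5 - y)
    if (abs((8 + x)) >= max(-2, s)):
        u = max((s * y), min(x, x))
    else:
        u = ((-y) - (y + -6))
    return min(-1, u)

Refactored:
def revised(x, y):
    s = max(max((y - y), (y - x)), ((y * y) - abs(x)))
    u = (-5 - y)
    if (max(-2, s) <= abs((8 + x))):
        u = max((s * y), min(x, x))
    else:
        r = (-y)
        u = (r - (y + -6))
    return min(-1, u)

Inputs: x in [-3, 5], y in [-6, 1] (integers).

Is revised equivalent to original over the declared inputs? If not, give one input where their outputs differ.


The two are interchangeable: local variable names differ, and statement counts differ, and comparison usage differs, and every declared input agrees.
Tracing x=0, y=-4: original: s becomes 16; next u becomes -1; next (abs((8 + x)) >= max(-2, s)) evaluates to false; next u becomes 14; next final value -1 | revised: s becomes 16; next u becomes -1; next (max(-2, s) <= abs((8 + x))) evaluates to false; next r becomes 4; next u becomes 14; next final value -1 — matching result -1.
Every one of the 72 inputs gives matching results.
verdict: equivalent


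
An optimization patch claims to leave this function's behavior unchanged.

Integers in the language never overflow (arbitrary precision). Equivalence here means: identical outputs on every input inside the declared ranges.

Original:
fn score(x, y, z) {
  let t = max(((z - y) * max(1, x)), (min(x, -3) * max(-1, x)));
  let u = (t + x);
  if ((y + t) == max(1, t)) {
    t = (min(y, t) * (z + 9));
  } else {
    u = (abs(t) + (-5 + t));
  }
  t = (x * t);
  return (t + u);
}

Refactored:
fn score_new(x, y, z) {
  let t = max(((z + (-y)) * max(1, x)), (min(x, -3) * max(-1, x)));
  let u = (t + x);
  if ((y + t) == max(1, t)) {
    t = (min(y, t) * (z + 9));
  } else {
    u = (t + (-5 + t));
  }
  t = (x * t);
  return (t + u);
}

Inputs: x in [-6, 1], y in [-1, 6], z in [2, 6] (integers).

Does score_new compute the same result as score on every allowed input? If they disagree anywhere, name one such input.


Run the pair on x=1, y=3, z=2.
score: t := -1 | u := 0 | ((y + t) == max(1, t)): false | u := -5 | t := -1 | result -6
score_new: t := -1 | u := 0 | ((y + t) == max(1, t)): false | u := -7 | t := -1 | result -8
-6 vs -8 — the two versions disagree here.
verdict: not equivalent; witness: x=1, y=3, z=2


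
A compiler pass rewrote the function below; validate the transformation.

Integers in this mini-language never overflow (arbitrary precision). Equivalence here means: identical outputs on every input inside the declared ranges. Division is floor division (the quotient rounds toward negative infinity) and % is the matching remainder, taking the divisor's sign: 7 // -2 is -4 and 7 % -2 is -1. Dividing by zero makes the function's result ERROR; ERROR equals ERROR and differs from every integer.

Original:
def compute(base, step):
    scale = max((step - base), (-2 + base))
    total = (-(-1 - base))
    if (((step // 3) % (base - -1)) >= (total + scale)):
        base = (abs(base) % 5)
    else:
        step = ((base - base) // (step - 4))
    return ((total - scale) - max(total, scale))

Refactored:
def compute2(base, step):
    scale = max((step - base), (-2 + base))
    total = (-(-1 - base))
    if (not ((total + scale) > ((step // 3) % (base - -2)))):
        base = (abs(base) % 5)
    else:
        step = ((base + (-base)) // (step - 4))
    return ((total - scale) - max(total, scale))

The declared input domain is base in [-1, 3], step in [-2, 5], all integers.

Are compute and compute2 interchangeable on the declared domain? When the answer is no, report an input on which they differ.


There is a counterexample at base=-1, step=-2: ERROR on one side, 1 on the other.
compute: scale = -1; total = 0; division by zero -> ERROR
compute2: scale = -1; total = 0; (not ((total + scale) > ((step // 3) % (base - -2)))) -> true; base = 1; return 1
verdict: not equivalent; witness: base=-1, step=-2


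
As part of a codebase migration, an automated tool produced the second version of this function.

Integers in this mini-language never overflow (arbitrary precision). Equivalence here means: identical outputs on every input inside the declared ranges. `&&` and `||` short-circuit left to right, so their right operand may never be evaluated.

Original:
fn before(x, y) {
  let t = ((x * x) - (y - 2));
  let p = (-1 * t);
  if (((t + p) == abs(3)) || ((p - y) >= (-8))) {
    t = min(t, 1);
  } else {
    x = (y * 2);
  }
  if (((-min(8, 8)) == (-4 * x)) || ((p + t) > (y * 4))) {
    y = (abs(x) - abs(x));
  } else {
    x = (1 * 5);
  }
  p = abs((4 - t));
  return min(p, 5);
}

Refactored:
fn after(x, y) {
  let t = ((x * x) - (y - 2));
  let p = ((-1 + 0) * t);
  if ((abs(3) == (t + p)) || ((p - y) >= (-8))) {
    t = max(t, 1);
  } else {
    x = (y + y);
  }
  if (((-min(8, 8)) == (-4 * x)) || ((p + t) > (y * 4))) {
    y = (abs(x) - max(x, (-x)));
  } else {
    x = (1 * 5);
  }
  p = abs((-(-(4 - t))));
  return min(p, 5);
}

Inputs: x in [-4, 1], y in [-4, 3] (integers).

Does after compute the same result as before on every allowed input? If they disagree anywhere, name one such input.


Try x=-2, y=-4.
before: t = 10; p = -10; (((t + p) == abs(3)) || ((p - y) >= (-8))) -> true; t = 1; (((-min(8, 8)) == (-4 * x)) || ((p + t) > (y * 4))) -> true; y = 0; p = 3; return 3
after: t = 10; p = -10; ((abs(3) == (t + p)) || ((p - y) >= (-8))) -> true; t = 10; (((-min(8, 8)) == (-4 * x)) || ((p + t) > (y * 4))) -> true; y = 0; p = 6; return 5
3 and 5 differ, so these are not the same function on this domain.
verdict: not equivalent; witness: x=-2, y=-4


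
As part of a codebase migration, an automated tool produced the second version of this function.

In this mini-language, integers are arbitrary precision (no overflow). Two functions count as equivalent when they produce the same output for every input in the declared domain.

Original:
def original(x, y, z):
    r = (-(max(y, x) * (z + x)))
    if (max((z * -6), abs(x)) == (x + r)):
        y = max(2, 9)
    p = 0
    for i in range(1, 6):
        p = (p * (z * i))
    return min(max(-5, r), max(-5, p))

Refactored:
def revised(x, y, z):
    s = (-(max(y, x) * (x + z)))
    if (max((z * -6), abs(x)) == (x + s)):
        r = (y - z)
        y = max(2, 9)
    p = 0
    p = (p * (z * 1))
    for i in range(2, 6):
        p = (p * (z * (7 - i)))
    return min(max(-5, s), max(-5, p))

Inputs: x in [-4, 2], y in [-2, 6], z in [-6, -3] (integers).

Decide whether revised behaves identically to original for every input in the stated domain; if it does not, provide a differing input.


Reading the diff, among the changes: loop structure differs, and constant usage differs, and arithmetic usage differs, and statement counts differ, and local variable names differ.
Tracing x=-3, y=-1, z=-6: original: r := -9 | (max((z * -6), abs(x)) == (x + r)): false | p := 0 | iter i=1: | p := 0 | iter i=2: | p := 0 | iter i=3: | p := 0 | iter i=4: | p := 0 | iter i=5: | p := 0 | result -5 | revised: s := -9 | (max((z * -6), abs(x)) == (x + s)): false | p := 0 | p := 0 | iter i=2: | p := 0 | iter i=3: | p := 0 | iter i=4: | p := 0 | iter i=5: | p := 0 | result -5 — matching result -5.
Across all 252 domain points the two functions coincide.
verdict: equivalent


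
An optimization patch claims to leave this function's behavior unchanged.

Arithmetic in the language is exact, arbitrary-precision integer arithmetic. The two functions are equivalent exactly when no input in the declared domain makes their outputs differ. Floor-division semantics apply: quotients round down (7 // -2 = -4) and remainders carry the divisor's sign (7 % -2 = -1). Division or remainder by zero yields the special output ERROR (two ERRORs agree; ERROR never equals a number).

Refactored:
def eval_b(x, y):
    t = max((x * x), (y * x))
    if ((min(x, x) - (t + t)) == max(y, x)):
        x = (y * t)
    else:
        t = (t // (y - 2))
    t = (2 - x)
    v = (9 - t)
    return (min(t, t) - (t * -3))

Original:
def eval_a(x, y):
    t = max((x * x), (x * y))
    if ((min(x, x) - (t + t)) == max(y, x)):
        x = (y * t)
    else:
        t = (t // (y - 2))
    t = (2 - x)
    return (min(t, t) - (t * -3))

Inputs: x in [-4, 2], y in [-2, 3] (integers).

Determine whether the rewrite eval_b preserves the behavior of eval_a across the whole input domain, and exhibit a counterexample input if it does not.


Equivalent — the differences include statement counts differ; constant usage differs; local variable names differ; arithmetic usage differs, yet no declared input distinguishes the two.
One worked example (x=0, y=2) — eval_a: t = 0; ((min(x, x) - (t + t)) == max(y, x)) -> false; division by zero -> ERROR; eval_b: t = 0; ((min(x, x) - (t + t)) == max(y, x)) -> false; division by zero -> ERROR; agreement on ERROR.
An exhaustive pass over the 42 declared inputs shows identical outputs.
verdict: equivalent


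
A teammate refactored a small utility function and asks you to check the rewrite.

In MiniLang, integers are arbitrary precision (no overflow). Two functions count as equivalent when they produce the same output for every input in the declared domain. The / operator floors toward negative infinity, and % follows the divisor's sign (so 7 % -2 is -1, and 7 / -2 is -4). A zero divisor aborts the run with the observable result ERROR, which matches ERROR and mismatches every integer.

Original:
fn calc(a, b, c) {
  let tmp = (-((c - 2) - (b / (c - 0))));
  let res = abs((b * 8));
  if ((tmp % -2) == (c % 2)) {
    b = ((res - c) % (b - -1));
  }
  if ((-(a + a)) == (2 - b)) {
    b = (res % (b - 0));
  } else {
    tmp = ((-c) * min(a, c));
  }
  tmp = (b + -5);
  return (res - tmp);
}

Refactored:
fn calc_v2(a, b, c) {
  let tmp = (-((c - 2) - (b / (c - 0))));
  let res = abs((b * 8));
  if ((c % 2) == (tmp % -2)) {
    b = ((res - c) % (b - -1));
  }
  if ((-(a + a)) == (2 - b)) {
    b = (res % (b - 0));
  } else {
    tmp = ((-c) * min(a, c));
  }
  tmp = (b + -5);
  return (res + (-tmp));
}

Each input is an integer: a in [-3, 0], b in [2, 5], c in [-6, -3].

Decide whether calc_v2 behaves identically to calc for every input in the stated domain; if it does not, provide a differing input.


Comparing the listings, the differences include: arithmetic usage differs.
Tracing a=-1, b=3, c=-4: calc: tmp=5, then res=24, then ((tmp % -2) == (c % 2)) is false, then ((-(a + a)) == (2 - b)) is false, then tmp=-16, then tmp=-2, then returns 26 | calc_v2: tmp=5, then res=24, then ((c % 2) == (tmp % -2)) is false, then ((-(a + a)) == (2 - b)) is false, then tmp=-16, then tmp=-2, then returns 26 — matching result 26.
Every one of the 64 inputs gives matching results.
verdict: equivalent


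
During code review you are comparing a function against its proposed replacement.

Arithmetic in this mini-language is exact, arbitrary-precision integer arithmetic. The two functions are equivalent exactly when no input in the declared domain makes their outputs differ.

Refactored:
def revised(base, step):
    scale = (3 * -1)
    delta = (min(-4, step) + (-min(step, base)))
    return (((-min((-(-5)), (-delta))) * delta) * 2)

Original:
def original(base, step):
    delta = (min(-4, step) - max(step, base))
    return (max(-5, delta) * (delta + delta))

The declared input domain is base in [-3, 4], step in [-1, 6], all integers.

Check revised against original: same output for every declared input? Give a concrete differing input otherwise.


Try base=-3, step=-1.
original: delta = -3; return 18
revised: scale = -3; delta = -1; return 2
18 != 2, so the rewrite changes behavior.
verdict: not equivalent; witness: base=-3, step=-1


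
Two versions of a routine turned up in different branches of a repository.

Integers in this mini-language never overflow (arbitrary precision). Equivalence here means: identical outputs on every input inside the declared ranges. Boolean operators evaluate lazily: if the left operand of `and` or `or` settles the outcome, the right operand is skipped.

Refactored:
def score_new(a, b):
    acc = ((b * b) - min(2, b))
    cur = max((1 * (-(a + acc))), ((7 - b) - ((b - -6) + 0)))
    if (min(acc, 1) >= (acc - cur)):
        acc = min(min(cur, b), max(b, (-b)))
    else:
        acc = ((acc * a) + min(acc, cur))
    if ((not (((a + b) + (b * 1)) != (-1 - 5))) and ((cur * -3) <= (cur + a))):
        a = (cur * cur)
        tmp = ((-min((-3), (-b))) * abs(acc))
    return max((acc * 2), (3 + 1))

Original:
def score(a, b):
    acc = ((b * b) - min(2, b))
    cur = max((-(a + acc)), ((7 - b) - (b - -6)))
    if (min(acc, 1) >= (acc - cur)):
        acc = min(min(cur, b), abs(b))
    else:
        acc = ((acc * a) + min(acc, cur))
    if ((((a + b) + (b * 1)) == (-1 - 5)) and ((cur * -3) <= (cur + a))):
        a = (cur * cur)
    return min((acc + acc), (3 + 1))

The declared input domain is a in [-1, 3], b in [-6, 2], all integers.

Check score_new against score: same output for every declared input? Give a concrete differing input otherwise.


Evaluate both at a=-1, b=-6.
score: acc=42, then cur=13, then (min(acc, 1) >= (acc - cur)) is false, then acc=-29, then ((((a + b) + (b * 1)) == (-1 - 5)) and ((cur * -3) <= (cur + a))) is false, then returns -58
score_new: acc=42, then cur=13, then (min(acc, 1) >= (acc - cur)) is false, then acc=-29, then ((not (((a + b) + (b * 1)) != (-1 - 5))) and ((cur * -3) <= (cur + a))) is false, then returns 4
-58 vs 4 — the two versions disagree here.
verdict: not equivalent; witness: a=-1, b=-6


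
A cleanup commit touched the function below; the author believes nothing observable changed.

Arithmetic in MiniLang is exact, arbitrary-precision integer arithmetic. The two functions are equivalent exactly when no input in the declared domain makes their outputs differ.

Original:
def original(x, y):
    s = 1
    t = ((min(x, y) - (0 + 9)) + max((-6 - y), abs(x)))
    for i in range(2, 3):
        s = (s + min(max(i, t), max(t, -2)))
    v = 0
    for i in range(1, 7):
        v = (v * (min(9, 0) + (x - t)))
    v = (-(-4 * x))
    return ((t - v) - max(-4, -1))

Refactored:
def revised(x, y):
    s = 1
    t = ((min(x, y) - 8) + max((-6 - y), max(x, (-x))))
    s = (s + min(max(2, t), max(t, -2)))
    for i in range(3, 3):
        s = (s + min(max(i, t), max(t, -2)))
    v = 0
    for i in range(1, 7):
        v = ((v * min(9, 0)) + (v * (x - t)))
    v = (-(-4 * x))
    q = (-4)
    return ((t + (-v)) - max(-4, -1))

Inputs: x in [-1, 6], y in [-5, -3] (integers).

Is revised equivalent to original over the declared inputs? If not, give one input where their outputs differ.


Run the pair on x=-1, y=-5.
original: s becomes 1; next t becomes -13; next at i=2:; next s becomes -1; next v becomes 0; next at i=1:; next v becomes 0; next at i=2:; next v becomes 0; next at i=3:; next v becomes 0; next at i=4:; next v becomes 0; next at i=5:; next v becomes 0; next at i=6:; next v becomes 0; next v becomes -4; next final value -8
revised: s becomes 1; next t becomes -12; next s becomes -1; next i never enters its loop body; next v becomes 0; next at i=1:; next v becomes 0; next at i=2:; next v becomes 0; next at i=3:; next v becomes 0; next at i=4:; next v becomes 0; next at i=5:; next v becomes 0; next at i=6:; next v becomes 0; next v becomes -4; next q becomes -4; next final value -7
-8 vs -7 — the two versions disagree here.
verdict: not equivalent; witness: x=-1, y=-5


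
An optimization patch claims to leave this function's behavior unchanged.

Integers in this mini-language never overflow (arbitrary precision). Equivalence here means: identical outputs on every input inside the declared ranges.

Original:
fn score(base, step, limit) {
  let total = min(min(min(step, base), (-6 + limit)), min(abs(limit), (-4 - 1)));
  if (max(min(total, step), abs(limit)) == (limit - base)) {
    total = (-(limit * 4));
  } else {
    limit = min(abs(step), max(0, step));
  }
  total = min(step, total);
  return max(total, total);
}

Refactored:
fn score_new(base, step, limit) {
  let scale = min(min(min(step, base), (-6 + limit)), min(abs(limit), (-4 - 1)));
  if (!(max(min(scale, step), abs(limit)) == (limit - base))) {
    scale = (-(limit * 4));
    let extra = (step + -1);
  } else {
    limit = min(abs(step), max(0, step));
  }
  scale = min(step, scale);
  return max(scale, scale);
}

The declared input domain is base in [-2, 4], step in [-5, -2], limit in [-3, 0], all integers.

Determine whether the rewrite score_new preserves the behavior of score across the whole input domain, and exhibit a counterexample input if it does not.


Input base=-2, step=-5, limit=-3: -9 from score versus -5 from score_new.
verdict: not equivalent; witness: base=-2, step=-5, limit=-3


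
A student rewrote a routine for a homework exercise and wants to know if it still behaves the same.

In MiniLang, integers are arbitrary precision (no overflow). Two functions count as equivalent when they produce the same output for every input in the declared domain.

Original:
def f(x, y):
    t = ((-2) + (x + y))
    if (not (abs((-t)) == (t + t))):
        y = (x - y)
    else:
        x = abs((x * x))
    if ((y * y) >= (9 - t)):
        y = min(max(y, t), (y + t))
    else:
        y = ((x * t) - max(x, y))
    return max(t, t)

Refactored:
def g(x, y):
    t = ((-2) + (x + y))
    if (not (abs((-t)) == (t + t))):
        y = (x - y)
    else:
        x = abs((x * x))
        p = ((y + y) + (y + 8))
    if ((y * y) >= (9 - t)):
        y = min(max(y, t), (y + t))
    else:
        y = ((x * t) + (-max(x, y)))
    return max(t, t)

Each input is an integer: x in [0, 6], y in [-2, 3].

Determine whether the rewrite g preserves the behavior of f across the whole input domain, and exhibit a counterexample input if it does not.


Behavior is preserved: although arithmetic usage differs; also local variable names differ; also constant usage differs; also statement counts differ, the outputs never diverge.
Tracing x=2, y=1: f: t = 1; (not (abs((-t)) == (t + t))) -> true; y = 1; ((y * y) >= (9 - t)) -> false; y = 0; return 1 | g: t = 1; (not (abs((-t)) == (t + t))) -> true; y = 1; ((y * y) >= (9 - t)) -> false; y = 0; return 1 — matching result 1.
An exhaustive pass over the 42 declared inputs shows identical outputs.
verdict: equivalent


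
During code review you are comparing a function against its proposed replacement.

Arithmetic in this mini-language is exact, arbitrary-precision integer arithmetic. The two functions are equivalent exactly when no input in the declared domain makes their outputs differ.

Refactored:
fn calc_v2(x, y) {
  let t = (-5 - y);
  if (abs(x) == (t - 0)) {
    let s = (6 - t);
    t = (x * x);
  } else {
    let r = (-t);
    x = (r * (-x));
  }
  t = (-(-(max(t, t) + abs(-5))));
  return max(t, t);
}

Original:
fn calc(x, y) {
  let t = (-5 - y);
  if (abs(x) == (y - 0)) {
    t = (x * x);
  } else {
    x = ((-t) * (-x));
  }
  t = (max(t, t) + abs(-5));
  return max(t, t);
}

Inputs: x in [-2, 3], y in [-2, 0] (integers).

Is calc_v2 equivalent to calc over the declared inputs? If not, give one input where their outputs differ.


There is a counterexample at x=0, y=0: 5 on one side, 0 on the other.
calc: t := -5 | (abs(x) == (y - 0)): true | t := 0 | t := 5 | result 5
calc_v2: t := -5 | (abs(x) == (t - 0)): false | r := 5 | x := 0 | t := 0 | result 0
verdict: not equivalent; witness: x=0, y=0


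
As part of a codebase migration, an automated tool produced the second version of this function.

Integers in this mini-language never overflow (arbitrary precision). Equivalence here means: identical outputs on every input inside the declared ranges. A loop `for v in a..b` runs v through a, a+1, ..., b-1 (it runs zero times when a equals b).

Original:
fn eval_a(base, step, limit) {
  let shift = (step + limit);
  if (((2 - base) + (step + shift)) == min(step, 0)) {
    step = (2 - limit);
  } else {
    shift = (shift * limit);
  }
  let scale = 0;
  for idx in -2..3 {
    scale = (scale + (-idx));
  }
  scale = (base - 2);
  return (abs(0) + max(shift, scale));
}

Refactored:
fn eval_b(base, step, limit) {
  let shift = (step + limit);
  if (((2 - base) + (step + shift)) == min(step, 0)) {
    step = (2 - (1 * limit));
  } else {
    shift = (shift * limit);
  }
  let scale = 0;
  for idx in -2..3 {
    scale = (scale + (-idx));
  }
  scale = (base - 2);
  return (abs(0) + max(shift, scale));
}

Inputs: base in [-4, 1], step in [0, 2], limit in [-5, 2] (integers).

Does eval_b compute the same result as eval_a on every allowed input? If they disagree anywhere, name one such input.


This is a faithful refactor — arithmetic usage differs, constant usage differs, but the computed results match everywhere.
Spot check at base=-2, step=1, limit=1 — eval_a: shift=2, then (((2 - base) + (step + shift)) == min(step, 0)) is false, then shift=2, then scale=0, then (idx=-2), then scale=2, then (idx=-1), then scale=3, then (idx=0), then scale=3, then (idx=1), then scale=2, then (idx=2), then scale=0, then scale=-4, then returns 2. eval_b: shift=2, then (((2 - base) + (step + shift)) == min(step, 0)) is false, then shift=2, then scale=0, then (idx=-2), then scale=2, then (idx=-1), then scale=3, then (idx=0), then scale=3, then (idx=1), then scale=2, then (idx=2), then scale=0, then scale=-4, then returns 2. Both give 2.
Every one of the 144 inputs gives matching results.
verdict: equivalent


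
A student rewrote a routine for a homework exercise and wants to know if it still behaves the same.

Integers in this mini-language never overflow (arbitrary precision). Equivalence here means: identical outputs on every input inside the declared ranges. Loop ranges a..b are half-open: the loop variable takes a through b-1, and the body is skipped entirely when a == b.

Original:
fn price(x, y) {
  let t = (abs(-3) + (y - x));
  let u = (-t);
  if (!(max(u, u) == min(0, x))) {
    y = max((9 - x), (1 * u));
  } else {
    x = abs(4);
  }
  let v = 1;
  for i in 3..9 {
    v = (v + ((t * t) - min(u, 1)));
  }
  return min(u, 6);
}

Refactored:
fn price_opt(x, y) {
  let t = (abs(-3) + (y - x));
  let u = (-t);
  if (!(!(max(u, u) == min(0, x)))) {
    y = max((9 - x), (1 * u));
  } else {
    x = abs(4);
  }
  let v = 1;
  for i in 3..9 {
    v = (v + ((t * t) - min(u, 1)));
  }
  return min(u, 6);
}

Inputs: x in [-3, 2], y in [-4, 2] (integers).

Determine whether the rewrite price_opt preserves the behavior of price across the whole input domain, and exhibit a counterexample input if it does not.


Equivalent. One difference looks behavioral, but it never changes the outcome for any declared input.
Every one of the 42 inputs gives matching results.
Tracing x=-2, y=-2: price: t becomes 3; next u becomes -3; next (!(max(u, u) == min(0, x))) evaluates to true; next y becomes 11; next v becomes 1; next at i=3:; next v becomes 13; next at i=4:; next v becomes 25; next at i=5:; next v becomes 37; next at i=6:; next v becomes 49; next at i=7:; next v becomes 61; next at i=8:; next v becomes 73; next final value -3 | price_opt: t becomes 3; next u becomes -3; next (!(!(max(u, u) == min(0, x)))) evaluates to false; next x becomes 4; next v becomes 1; next at i=3:; next v becomes 13; next at i=4:; next v becomes 25; next at i=5:; next v becomes 37; next at i=6:; next v becomes 49; next at i=7:; next v becomes 61; next at i=8:; next v becomes 73; next final value -3 — matching result -3.
verdict: equivalent


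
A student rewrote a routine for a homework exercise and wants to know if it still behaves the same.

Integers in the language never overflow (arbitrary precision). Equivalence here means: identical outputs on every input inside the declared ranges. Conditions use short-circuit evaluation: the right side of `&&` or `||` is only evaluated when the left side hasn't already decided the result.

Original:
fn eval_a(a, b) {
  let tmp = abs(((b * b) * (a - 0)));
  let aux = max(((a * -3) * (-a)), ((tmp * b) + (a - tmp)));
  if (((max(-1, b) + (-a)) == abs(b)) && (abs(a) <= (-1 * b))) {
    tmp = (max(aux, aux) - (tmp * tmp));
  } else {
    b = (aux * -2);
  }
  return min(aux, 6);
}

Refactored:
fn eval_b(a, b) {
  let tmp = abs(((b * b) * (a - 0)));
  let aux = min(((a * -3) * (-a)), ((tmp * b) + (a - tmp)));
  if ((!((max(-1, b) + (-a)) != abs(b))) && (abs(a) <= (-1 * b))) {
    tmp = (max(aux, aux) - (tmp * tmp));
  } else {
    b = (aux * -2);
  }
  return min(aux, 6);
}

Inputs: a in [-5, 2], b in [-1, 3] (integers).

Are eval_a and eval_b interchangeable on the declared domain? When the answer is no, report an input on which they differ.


Consider the input a=-5, b=-1.
eval_a: tmp becomes 5; next aux becomes 75; next (((max(-1, b) + (-a)) == abs(b)) && (abs(a) <= (-1 * b))) evaluates to false; next b becomes -150; next final value 6
eval_b: tmp becomes 5; next aux becomes -15; next ((!((max(-1, b) + (-a)) != abs(b))) && (abs(a) <= (-1 * b))) evaluates to false; next b becomes 30; next final value -15
6 and -15 differ, so these are not the same function on this domain.
verdict: not equivalent; witness: a=-5, b=-1
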